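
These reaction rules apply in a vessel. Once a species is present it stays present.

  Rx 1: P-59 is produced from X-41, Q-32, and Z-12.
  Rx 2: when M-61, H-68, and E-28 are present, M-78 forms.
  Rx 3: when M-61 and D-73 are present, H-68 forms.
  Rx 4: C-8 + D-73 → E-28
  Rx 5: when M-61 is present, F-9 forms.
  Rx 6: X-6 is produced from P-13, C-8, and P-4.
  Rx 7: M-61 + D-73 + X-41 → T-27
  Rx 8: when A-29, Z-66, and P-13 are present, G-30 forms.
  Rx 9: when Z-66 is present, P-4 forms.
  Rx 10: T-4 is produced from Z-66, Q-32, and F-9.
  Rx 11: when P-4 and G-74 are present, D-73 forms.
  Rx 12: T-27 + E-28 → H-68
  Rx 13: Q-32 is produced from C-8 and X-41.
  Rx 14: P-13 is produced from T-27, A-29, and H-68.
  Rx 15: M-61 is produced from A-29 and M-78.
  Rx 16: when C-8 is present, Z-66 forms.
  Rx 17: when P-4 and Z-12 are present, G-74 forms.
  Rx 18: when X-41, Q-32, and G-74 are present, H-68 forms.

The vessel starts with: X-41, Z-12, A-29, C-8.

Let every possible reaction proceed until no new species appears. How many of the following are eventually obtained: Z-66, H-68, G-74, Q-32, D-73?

5

C-8 and X-41 present → Q-32 forms (Rx 13).
C-8 present → Z-66 forms (Rx 16).
Z-66 present → P-4 forms (Rx 9).
P-4 and Z-12 present → G-74 forms (Rx 17).
X-41, Q-32, and G-74 present → H-68 forms (Rx 18).
P-4 and G-74 present → D-73 forms (Rx 11).
Z-66: reached.
H-68: reached.
G-74: reached.
Q-32: reached.
D-73: reached.
All 5 are reached.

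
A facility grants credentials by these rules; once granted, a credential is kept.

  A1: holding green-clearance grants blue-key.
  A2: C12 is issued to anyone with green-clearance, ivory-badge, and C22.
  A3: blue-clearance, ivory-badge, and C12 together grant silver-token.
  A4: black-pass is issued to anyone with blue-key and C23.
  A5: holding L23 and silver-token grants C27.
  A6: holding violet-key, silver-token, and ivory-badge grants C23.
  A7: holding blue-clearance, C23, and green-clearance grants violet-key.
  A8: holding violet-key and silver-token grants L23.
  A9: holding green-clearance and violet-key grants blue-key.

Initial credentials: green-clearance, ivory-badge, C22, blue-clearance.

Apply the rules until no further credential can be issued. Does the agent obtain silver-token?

Holding green-clearance, ivory-badge, and C22 grants C12 (A2).
Holding blue-clearance, ivory-badge, and C12 grants silver-token (A3).

Yes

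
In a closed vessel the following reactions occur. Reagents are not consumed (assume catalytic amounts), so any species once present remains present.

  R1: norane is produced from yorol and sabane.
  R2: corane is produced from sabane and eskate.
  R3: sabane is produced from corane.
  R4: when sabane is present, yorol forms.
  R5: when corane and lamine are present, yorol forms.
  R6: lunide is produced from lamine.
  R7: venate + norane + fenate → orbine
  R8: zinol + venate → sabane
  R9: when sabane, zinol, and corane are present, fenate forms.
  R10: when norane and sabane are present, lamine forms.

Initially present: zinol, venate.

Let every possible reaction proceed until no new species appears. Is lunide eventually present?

Yes

zinol and venate present → sabane forms (R8).
sabane present → yorol forms (R4).
yorol and sabane present → norane forms (R1).
norane and sabane present → lamine forms (R10).
lamine present → lunide forms (R6).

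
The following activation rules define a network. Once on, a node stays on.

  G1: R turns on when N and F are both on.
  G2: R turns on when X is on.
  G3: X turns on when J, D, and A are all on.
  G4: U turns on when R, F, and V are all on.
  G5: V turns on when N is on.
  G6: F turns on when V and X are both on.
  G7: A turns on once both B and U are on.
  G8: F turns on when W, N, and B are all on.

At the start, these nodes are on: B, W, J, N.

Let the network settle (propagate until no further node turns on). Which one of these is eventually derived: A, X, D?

W, N, and B are on, so F turns on (G8).
N is on, so V turns on (G5).
G1: N and F on → R on.
R, F, and V are on, so U turns on (G4).
B and U are on, so A turns on (G7).
X would need J, D, and A (G3), but D never turns on. No rule produces D, and it is not given.

A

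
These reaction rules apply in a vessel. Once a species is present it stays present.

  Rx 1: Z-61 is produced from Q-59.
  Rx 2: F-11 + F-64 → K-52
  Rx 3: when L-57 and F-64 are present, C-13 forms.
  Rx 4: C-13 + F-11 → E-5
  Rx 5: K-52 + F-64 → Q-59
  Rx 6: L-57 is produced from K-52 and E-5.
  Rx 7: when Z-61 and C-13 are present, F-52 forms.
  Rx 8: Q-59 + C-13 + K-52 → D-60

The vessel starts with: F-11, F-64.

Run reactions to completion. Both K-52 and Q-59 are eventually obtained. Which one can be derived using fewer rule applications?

K-52: F-11 and F-64 present → K-52 forms (Rx 2). [1 rule application]
Q-59: F-11 and F-64 present → K-52 forms (Rx 2). K-52 and F-64 present → Q-59 forms (Rx 5). [2 rule applications]
K-52 needs fewer.

K-52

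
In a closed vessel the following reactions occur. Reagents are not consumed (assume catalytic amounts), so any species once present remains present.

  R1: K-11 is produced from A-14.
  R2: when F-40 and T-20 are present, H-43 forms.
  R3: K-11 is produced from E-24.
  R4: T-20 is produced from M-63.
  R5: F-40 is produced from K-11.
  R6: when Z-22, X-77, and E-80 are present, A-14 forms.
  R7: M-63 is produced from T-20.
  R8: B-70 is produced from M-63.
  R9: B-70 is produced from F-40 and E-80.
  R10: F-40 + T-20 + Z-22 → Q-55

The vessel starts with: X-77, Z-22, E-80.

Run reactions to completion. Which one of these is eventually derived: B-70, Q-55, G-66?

Z-22, X-77, and E-80 present → A-14 forms (R6).
A-14 present → K-11 forms (R1).
K-11 present → F-40 forms (R5).
F-40 and E-80 present → B-70 forms (R9).
No rule produces G-66, and it is not given. Q-55 would need F-40, T-20, and Z-22 (R10), but T-20 never forms.

B-70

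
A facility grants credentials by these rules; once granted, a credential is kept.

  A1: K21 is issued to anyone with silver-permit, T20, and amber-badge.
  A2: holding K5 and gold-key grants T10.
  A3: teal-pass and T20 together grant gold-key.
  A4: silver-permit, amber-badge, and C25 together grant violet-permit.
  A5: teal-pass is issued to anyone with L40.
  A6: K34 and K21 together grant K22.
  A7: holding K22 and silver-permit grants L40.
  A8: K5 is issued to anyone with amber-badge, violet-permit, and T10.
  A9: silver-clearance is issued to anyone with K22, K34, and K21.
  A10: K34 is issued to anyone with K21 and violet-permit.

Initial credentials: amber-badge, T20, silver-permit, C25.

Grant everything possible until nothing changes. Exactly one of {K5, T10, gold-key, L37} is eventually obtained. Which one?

Holding silver-permit, amber-badge, and C25 grants violet-permit (A4).
Holding silver-permit, T20, and amber-badge grants K21 (A1).
Holding K21 and violet-permit grants K34 (A10).
Holding K34 and K21 grants K22 (A6).
Holding K22 and silver-permit grants L40 (A7).
Holding L40 grants teal-pass (A5).
Holding teal-pass and T20 grants gold-key (A3).
No rule produces L37, and it is not given. T10 would need K5 and gold-key (A2), but K5 is never granted. K5 would need amber-badge, violet-permit, and T10 (A8), but T10 is never granted.

gold-key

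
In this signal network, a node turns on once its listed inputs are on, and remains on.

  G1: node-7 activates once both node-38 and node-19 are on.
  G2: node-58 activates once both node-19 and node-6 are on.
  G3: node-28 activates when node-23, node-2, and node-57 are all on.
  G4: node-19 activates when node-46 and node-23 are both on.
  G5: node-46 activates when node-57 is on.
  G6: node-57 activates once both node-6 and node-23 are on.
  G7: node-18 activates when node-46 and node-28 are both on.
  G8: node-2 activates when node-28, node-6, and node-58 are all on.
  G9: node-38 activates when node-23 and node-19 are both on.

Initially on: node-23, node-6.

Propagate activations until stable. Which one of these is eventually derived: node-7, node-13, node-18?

G6: node-6 and node-23 on → node-57 on.
node-57 is on, so node-46 activates (G5).
G4: node-46 and node-23 on → node-19 on.
node-23 and node-19 are on, so node-38 activates (G9).
G1: node-38 and node-19 on → node-7 on.
No rule produces node-13, and it is not given. node-18 would need node-46 and node-28 (G7), but node-28 never turns on.

node-7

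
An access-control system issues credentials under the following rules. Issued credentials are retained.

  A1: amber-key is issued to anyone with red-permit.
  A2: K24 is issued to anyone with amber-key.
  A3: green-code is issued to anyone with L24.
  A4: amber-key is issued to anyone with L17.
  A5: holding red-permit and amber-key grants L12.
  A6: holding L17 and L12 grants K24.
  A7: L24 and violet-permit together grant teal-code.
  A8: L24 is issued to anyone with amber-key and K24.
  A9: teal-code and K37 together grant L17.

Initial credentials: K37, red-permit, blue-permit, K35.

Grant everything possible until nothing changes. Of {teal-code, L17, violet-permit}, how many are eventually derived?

0

teal-code would need L24 and violet-permit (A7), but violet-permit is never granted.
L17 would need teal-code and K37 (A9), but teal-code is never granted.
No rule produces violet-permit, and it is not given.
None of the 3 are reached.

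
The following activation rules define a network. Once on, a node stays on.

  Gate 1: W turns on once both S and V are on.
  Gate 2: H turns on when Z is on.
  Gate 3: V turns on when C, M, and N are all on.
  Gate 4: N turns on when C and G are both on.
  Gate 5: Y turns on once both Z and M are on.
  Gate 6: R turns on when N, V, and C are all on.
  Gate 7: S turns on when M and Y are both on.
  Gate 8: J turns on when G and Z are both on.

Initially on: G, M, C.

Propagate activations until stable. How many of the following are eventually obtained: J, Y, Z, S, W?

J would need G and Z (Gate 8), but Z never turns on.
Y would need Z and M (Gate 5), but Z never turns on.
No rule produces Z, and it is not given.
S would need M and Y (Gate 7), but Y never turns on.
W would need S and V (Gate 1), but S never turns on.
None of the 5 are reached.

0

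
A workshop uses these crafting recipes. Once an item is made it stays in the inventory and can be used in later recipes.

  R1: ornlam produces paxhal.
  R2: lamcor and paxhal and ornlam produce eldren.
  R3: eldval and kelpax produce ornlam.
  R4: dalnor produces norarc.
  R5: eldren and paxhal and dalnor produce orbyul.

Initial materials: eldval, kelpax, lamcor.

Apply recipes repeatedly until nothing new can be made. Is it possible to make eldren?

Yes

eldval and kelpax → ornlam (R3).
Using R1, ornlam makes paxhal.
Using R2, lamcor, paxhal, and ornlam make eldren.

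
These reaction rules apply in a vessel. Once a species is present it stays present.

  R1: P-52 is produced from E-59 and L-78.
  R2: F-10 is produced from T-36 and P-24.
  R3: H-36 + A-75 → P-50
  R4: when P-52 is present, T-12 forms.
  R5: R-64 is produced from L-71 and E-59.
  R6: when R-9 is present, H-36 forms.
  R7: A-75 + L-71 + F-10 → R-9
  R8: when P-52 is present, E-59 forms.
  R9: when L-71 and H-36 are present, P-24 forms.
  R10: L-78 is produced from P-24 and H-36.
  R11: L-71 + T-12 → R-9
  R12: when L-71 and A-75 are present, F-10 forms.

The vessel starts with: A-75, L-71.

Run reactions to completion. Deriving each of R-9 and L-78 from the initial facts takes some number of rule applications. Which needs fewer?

R-9

R-9: L-71 and A-75 present → F-10 forms (R12). A-75, L-71, and F-10 present → R-9 forms (R7). [2 rule applications]
L-78: L-71 and A-75 present → F-10 forms (R12). A-75, L-71, and F-10 present → R-9 forms (R7). R-9 present → H-36 forms (R6). L-71 and H-36 present → P-24 forms (R9). P-24 and H-36 present → L-78 forms (R10). [5 rule applications]
R-9 needs fewer.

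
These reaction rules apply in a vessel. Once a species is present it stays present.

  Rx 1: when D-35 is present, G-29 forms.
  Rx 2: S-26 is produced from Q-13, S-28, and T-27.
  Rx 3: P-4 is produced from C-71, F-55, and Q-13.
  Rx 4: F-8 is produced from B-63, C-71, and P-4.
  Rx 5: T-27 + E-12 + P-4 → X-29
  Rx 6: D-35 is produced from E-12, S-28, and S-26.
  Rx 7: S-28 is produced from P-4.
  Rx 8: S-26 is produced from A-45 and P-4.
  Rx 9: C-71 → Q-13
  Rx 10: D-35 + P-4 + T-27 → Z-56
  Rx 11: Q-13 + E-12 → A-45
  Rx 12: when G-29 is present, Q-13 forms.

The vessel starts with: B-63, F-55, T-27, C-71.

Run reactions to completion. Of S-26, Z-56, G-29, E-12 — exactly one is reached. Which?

C-71 present → Q-13 forms (Rx 9).
C-71, F-55, and Q-13 present → P-4 forms (Rx 3).
P-4 present → S-28 forms (Rx 7).
Q-13, S-28, and T-27 present → S-26 forms (Rx 2).
Z-56 would need D-35, P-4, and T-27 (Rx 10), but D-35 never forms. G-29 would need D-35 (Rx 1), but D-35 never forms. No rule produces E-12, and it is not given.

S-26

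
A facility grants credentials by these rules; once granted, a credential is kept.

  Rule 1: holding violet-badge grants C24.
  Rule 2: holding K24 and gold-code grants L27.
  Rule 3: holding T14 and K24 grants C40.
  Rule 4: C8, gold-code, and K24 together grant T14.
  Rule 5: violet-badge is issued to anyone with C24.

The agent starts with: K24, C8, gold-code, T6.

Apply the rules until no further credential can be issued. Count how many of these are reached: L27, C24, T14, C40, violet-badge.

Holding C8, gold-code, and K24 grants T14 (Rule 4).
Holding K24 and gold-code grants L27 (Rule 2).
Holding T14 and K24 grants C40 (Rule 3).
L27: reached.
C24 would need violet-badge (Rule 1), but violet-badge is never granted.
T14: reached.
C40: reached.
violet-badge would need C24 (Rule 5), but C24 is never granted.
Reached: L27, T14, and C40 — 3 of the 5.

3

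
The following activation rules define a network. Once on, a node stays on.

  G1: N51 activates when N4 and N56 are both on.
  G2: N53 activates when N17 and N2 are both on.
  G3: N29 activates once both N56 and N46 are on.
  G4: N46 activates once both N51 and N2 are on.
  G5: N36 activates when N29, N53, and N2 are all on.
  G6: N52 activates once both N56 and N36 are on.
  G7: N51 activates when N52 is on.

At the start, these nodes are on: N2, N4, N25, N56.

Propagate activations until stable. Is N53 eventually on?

No

N53 would need N17 and N2 (G2), but N17 never turns on.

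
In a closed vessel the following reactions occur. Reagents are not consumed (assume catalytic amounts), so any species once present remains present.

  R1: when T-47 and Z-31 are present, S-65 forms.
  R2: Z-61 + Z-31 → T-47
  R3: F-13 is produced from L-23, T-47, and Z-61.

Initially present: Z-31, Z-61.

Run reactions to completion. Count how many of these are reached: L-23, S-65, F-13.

1

Z-61 and Z-31 present → T-47 forms (R2).
T-47 and Z-31 present → S-65 forms (R1).
No rule produces L-23, and it is not given.
S-65: reached.
F-13 would need L-23, T-47, and Z-61 (R3), but L-23 never forms.
Reached: S-65 — 1 of the 3.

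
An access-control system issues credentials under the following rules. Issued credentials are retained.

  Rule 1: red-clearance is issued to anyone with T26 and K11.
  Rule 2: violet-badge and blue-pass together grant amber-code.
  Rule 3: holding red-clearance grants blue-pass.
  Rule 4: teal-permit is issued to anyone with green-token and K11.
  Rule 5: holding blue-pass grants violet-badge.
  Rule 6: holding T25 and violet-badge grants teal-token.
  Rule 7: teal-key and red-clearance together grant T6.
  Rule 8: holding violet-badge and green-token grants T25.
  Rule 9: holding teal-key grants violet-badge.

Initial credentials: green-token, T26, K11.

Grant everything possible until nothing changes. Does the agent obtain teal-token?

Holding T26 and K11 grants red-clearance (Rule 1).
Holding red-clearance grants blue-pass (Rule 3).
Holding blue-pass grants violet-badge (Rule 5).
Holding violet-badge and green-token grants T25 (Rule 8).
Holding T25 and violet-badge grants teal-token (Rule 6).

Yes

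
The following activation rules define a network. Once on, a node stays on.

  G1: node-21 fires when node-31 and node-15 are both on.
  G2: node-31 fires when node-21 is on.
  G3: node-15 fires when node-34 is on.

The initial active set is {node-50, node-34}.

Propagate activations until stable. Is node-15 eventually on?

node-34 is on, so node-15 fires (G3).

Yes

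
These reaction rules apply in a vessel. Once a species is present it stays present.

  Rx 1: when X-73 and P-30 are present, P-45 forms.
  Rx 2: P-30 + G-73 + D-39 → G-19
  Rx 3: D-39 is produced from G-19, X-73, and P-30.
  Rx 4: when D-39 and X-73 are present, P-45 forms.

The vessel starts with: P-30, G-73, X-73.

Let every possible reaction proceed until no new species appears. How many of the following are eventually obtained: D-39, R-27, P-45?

1

X-73 and P-30 present → P-45 forms (Rx 1).
D-39 would need G-19, X-73, and P-30 (Rx 3), but G-19 never forms.
No rule produces R-27, and it is not given.
P-45: reached.
Reached: P-45 — 1 of the 3.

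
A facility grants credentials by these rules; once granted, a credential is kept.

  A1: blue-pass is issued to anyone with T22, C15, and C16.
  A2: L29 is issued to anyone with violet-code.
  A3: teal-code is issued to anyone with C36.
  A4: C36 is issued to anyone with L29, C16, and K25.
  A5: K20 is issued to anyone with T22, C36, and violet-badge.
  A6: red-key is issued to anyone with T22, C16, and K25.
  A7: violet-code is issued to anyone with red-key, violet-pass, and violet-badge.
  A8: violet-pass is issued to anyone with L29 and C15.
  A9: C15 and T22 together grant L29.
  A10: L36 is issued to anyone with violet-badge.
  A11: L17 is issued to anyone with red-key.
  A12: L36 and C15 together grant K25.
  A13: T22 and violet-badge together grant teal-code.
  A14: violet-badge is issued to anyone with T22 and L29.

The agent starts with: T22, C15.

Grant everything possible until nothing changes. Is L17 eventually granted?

No

L17 would need red-key (A11), but red-key is never granted.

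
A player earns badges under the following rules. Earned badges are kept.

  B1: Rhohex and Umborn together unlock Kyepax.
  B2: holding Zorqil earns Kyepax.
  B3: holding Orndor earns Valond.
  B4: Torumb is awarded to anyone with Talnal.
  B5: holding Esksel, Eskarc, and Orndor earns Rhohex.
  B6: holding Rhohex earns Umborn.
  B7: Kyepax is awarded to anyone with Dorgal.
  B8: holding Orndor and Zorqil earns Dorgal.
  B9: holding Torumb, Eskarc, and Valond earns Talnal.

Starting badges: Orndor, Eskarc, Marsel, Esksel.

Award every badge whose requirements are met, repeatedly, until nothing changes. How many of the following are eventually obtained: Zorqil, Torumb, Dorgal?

0

No rule produces Zorqil, and it is not given.
Torumb would need Talnal (B4), but Talnal is never earned.
Dorgal would need Orndor and Zorqil (B8), but Zorqil is never earned.
None of the 3 are reached.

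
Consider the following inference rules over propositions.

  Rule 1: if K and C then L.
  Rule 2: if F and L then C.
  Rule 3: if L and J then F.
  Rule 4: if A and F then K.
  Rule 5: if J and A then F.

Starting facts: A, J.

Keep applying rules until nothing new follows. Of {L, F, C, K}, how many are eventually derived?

From J and A, Rule 5 gives F.
From A and F, Rule 4 gives K.
L would need K and C (Rule 1), but C is never established.
F: reached.
C would need F and L (Rule 2), but L is never established.
K: reached.
Reached: F and K — 2 of the 4.

2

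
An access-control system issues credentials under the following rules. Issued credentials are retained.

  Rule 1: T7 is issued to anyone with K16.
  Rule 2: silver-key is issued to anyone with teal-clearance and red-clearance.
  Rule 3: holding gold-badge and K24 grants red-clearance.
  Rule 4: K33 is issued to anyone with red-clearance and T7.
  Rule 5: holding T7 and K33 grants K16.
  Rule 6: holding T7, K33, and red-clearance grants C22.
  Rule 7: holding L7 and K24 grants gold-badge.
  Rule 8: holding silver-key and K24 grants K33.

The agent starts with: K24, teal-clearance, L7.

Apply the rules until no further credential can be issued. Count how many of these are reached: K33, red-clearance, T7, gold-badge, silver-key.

4

Holding L7 and K24 grants gold-badge (Rule 7).
Holding gold-badge and K24 grants red-clearance (Rule 3).
Holding teal-clearance and red-clearance grants silver-key (Rule 2).
Holding silver-key and K24 grants K33 (Rule 8).
K33: reached.
red-clearance: reached.
T7 would need K16 (Rule 1), but K16 is never granted.
gold-badge: reached.
silver-key: reached.
Reached: K33, red-clearance, gold-badge, and silver-key — 4 of the 5.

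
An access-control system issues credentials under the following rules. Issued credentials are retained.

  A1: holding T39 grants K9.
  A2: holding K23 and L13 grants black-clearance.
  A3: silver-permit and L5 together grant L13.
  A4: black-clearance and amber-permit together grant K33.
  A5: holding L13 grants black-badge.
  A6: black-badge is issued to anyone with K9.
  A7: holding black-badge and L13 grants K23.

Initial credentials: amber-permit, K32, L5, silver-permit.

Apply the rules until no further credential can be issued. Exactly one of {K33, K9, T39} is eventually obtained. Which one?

K33

Holding silver-permit and L5 grants L13 (A3).
Holding L13 grants black-badge (A5).
Holding black-badge and L13 grants K23 (A7).
Holding K23 and L13 grants black-clearance (A2).
Holding black-clearance and amber-permit grants K33 (A4).
K9 would need T39 (A1), but T39 is never granted. No rule produces T39, and it is not given.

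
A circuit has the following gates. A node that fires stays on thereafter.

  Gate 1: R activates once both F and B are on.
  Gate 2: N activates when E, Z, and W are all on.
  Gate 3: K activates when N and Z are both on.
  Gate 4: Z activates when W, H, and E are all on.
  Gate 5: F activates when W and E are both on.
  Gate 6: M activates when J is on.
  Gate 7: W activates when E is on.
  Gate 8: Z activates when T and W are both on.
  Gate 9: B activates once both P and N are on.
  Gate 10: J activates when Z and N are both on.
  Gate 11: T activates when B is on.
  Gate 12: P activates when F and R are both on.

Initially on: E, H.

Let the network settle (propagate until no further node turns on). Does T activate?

T would need B (Gate 11), but B never turns on.

No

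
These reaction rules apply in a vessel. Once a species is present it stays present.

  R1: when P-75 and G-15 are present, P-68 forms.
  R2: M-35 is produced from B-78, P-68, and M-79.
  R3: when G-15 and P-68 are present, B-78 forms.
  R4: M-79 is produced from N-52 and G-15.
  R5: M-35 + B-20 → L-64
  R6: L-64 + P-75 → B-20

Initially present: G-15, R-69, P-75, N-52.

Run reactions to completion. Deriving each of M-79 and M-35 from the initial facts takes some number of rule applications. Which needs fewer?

M-79

M-79: N-52 and G-15 present → M-79 forms (R4). [1 rule application]
M-35: P-75 and G-15 present → P-68 forms (R1). N-52 and G-15 present → M-79 forms (R4). G-15 and P-68 present → B-78 forms (R3). B-78, P-68, and M-79 present → M-35 forms (R2). [4 rule applications]
M-79 needs fewer.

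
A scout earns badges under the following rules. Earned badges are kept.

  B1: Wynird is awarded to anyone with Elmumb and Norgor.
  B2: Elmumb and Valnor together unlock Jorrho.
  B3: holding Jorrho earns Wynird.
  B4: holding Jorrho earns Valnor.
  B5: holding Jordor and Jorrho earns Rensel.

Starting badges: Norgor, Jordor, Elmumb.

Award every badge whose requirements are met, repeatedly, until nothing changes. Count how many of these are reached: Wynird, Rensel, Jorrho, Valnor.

With Elmumb and Norgor, Wynird is earned (B1).
Wynird: reached.
Rensel would need Jordor and Jorrho (B5), but Jorrho is never earned.
Jorrho would need Elmumb and Valnor (B2), but Valnor is never earned.
Valnor would need Jorrho (B4), but Jorrho is never earned.
Reached: Wynird — 1 of the 4.

1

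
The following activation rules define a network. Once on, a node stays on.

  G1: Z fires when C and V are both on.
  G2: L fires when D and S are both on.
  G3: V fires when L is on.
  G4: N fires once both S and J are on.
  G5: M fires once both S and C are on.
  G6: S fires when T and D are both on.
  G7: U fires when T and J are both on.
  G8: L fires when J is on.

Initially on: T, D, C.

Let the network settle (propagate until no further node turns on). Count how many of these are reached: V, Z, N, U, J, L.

3

G6: T and D on → S on.
D and S are on, so L fires (G2).
G3: L on → V on.
C and V are on, so Z fires (G1).
V: reached.
Z: reached.
N would need S and J (G4), but J never turns on.
U would need T and J (G7), but J never turns on.
No rule produces J, and it is not given.
L: reached.
Reached: V, Z, and L — 3 of the 6.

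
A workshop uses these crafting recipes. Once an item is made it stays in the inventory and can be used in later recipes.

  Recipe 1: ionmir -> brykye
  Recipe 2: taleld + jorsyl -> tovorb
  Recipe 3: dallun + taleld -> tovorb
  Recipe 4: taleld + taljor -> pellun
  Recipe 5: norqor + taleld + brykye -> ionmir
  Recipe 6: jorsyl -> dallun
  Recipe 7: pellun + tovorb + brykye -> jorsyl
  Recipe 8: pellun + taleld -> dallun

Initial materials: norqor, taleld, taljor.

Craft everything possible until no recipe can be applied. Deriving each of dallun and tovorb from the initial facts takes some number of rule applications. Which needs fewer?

dallun

dallun: Using Recipe 4, taleld and taljor make pellun. pellun + taleld -> dallun (Recipe 8). [2 rule applications]
tovorb: taleld + taljor -> pellun (Recipe 4). Using Recipe 8, pellun and taleld make dallun. dallun + taleld -> tovorb (Recipe 3). [3 rule applications]
dallun needs fewer.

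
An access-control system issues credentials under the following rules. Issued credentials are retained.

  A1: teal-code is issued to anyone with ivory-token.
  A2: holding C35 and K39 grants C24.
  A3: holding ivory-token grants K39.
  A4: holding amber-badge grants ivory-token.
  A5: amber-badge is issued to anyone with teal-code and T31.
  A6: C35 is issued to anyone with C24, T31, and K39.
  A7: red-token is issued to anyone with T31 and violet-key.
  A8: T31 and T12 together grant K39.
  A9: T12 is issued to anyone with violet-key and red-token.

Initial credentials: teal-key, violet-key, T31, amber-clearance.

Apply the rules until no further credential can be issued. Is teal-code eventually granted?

teal-code would need ivory-token (A1), but ivory-token is never granted.

No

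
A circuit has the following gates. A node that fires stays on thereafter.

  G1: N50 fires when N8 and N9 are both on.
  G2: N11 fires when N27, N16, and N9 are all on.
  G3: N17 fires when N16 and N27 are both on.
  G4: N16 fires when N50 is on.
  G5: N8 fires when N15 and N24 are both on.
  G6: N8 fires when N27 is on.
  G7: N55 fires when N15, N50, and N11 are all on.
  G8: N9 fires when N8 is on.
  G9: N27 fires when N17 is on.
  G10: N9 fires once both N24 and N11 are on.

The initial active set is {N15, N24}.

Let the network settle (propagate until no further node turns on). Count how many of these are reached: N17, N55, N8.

N15 and N24 are on, so N8 fires (G5).
N17 would need N16 and N27 (G3), but N27 never turns on.
N55 would need N15, N50, and N11 (G7), but N11 never turns on.
N8: reached.
Reached: N8 — 1 of the 3.

1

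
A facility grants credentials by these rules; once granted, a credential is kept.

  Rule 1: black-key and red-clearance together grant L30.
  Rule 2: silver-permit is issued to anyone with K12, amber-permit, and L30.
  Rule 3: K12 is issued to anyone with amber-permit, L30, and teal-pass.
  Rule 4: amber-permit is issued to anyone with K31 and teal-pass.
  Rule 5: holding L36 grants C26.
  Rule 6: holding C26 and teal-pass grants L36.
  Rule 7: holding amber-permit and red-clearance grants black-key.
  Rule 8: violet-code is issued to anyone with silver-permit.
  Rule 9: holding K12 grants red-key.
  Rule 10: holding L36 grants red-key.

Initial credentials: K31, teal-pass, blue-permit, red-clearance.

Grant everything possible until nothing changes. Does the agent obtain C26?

No

C26 would need L36 (Rule 5), but L36 is never granted.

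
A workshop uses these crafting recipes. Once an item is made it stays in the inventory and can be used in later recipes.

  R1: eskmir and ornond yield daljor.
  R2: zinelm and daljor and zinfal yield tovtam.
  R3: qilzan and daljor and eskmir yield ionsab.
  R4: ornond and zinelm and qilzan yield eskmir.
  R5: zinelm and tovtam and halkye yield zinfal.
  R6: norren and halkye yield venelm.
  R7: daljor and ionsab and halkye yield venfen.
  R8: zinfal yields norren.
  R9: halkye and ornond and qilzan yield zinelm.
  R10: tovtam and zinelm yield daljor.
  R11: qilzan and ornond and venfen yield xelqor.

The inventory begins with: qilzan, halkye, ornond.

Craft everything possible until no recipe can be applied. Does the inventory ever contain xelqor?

Using R9, halkye, ornond, and qilzan make zinelm.
ornond and zinelm and qilzan → eskmir (R4).
eskmir and ornond → daljor (R1).
qilzan and daljor and eskmir → ionsab (R3).
daljor and ionsab and halkye → venfen (R7).
qilzan and ornond and venfen → xelqor (R11).

Yes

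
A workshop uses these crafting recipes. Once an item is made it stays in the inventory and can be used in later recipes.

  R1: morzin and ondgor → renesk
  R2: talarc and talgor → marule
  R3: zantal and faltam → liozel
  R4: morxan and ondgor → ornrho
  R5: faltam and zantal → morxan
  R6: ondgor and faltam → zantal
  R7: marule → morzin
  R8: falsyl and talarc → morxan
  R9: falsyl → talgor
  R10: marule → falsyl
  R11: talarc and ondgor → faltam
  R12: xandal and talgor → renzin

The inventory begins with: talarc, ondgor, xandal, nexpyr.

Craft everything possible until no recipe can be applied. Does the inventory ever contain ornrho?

Using R11, talarc and ondgor make faltam.
ondgor and faltam → zantal (R6).
faltam and zantal → morxan (R5).
morxan and ondgor → ornrho (R4).

Yes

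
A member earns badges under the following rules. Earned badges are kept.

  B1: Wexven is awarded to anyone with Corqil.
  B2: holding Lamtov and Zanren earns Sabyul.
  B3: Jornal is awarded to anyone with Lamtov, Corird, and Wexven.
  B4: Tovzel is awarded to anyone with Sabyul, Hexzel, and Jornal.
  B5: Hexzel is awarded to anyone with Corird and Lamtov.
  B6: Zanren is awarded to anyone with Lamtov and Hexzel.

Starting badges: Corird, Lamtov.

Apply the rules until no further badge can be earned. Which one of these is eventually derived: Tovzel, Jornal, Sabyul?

With Corird and Lamtov, Hexzel is earned (B5).
With Lamtov and Hexzel, Zanren is earned (B6).
With Lamtov and Zanren, Sabyul is earned (B2).
Jornal would need Lamtov, Corird, and Wexven (B3), but Wexven is never earned. Tovzel would need Sabyul, Hexzel, and Jornal (B4), but Jornal is never earned.

Sabyul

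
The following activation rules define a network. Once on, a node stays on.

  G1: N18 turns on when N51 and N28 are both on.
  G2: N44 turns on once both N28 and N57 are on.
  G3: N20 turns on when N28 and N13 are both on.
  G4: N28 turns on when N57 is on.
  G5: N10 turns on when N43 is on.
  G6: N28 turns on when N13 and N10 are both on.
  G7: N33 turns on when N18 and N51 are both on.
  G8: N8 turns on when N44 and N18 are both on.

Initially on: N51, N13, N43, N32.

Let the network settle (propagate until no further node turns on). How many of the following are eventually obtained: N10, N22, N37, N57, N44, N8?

N43 is on, so N10 turns on (G5).
N10: reached.
No rule produces N22, and it is not given.
No rule produces N37, and it is not given.
No rule produces N57, and it is not given.
N44 would need N28 and N57 (G2), but N57 never turns on.
N8 would need N44 and N18 (G8), but N44 never turns on.
Reached: N10 — 1 of the 6.

1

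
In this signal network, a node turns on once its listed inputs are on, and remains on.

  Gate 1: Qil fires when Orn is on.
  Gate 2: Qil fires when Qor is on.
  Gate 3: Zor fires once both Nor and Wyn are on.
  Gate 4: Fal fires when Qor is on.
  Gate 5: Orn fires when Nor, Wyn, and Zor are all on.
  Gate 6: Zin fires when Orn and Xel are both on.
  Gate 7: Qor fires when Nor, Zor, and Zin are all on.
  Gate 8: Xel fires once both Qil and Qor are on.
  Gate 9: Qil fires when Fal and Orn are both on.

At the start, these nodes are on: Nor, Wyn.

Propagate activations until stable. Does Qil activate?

Nor and Wyn are on, so Zor fires (Gate 3).
Gate 5: Nor, Wyn, and Zor on → Orn on.
Orn is on, so Qil fires (Gate 1).

Yes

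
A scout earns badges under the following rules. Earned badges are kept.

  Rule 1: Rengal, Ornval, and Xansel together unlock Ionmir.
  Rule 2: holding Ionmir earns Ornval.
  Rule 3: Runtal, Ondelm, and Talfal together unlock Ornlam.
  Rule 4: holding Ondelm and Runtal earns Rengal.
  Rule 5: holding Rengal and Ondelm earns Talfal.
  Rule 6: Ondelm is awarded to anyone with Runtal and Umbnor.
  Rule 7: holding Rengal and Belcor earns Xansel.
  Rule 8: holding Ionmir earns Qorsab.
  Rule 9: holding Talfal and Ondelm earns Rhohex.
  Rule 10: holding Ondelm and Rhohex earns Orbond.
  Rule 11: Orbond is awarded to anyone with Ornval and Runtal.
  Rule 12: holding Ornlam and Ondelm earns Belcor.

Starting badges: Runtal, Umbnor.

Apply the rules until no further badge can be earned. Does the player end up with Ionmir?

No

Ionmir would need Rengal, Ornval, and Xansel (Rule 1), but Ornval is never earned.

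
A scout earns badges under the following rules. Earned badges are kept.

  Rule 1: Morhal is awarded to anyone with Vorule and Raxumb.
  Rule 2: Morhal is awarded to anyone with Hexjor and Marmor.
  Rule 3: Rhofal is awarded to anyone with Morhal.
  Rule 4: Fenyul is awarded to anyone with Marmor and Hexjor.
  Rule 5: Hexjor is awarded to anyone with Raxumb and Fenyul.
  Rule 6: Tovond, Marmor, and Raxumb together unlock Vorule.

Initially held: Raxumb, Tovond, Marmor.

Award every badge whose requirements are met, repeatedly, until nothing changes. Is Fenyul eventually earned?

Fenyul would need Marmor and Hexjor (Rule 4), but Hexjor is never earned.

No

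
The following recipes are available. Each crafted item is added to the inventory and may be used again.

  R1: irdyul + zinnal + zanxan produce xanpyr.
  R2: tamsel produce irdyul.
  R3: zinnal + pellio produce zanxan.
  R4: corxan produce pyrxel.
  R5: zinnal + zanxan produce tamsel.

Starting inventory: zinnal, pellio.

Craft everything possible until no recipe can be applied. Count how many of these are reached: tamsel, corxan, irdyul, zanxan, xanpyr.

4

Using R3, zinnal and pellio make zanxan.
Using R5, zinnal and zanxan make tamsel.
Using R2, tamsel makes irdyul.
Using R1, irdyul, zinnal, and zanxan make xanpyr.
tamsel: reached.
No rule produces corxan, and it is not given.
irdyul: reached.
zanxan: reached.
xanpyr: reached.
Reached: tamsel, irdyul, zanxan, and xanpyr — 4 of the 5.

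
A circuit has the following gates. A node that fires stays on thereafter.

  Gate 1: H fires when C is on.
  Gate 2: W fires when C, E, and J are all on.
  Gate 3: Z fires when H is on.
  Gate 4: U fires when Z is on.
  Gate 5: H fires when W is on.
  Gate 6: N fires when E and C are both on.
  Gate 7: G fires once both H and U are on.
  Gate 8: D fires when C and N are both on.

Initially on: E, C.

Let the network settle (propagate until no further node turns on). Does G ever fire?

Gate 1: C on → H on.
Gate 3: H on → Z on.
Gate 4: Z on → U on.
H and U are on, so G fires (Gate 7).

Yes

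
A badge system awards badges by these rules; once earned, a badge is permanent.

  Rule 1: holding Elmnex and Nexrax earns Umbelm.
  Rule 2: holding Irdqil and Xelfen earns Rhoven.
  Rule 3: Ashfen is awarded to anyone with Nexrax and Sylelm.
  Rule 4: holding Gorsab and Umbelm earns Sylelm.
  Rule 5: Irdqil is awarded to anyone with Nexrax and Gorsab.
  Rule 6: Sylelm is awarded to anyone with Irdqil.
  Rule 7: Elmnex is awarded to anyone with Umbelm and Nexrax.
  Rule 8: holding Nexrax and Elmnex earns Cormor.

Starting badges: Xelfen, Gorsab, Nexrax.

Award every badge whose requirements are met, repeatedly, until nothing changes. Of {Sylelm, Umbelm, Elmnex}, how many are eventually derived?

With Nexrax and Gorsab, Irdqil is earned (Rule 5).
With Irdqil, Sylelm is earned (Rule 6).
Sylelm: reached.
Umbelm would need Elmnex and Nexrax (Rule 1), but Elmnex is never earned.
Elmnex would need Umbelm and Nexrax (Rule 7), but Umbelm is never earned.
Reached: Sylelm — 1 of the 3.

1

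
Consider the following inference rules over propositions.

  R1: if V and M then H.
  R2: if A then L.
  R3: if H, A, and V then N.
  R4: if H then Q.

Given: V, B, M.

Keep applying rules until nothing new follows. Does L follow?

No

L would need A (R2), but A is never established.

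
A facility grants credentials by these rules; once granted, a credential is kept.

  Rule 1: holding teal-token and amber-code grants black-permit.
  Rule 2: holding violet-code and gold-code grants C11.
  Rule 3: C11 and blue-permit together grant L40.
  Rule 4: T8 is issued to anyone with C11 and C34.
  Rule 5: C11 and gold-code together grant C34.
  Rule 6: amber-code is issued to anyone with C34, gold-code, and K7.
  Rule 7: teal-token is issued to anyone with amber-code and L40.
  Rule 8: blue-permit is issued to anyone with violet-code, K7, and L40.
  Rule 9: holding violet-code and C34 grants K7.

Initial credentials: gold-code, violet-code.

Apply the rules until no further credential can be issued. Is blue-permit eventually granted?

blue-permit would need violet-code, K7, and L40 (Rule 8), but L40 is never granted.

No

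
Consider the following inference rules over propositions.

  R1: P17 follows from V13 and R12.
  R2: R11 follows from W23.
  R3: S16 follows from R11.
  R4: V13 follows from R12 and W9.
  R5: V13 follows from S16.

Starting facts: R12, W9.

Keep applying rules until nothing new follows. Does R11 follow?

No

R11 would need W23 (R2), but W23 is never established.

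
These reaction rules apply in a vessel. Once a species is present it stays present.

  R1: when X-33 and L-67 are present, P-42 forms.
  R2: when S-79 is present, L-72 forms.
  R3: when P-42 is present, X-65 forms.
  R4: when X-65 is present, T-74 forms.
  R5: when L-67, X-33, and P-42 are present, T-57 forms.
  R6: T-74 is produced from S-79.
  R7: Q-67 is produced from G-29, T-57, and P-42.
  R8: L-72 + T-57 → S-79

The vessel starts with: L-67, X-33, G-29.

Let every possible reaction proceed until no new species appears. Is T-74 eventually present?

X-33 and L-67 present → P-42 forms (R1).
P-42 present → X-65 forms (R3).
X-65 present → T-74 forms (R4).

Yes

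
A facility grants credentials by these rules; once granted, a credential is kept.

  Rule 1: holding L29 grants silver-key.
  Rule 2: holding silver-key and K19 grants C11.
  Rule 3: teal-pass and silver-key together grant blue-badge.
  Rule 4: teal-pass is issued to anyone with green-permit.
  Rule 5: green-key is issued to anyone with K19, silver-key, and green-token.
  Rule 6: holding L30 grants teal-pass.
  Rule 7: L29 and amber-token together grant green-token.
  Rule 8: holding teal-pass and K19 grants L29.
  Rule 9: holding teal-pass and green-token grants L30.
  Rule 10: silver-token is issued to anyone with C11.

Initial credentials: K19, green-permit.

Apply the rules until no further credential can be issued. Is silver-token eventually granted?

Holding green-permit grants teal-pass (Rule 4).
Holding teal-pass and K19 grants L29 (Rule 8).
Holding L29 grants silver-key (Rule 1).
Holding silver-key and K19 grants C11 (Rule 2).
Holding C11 grants silver-token (Rule 10).

Yes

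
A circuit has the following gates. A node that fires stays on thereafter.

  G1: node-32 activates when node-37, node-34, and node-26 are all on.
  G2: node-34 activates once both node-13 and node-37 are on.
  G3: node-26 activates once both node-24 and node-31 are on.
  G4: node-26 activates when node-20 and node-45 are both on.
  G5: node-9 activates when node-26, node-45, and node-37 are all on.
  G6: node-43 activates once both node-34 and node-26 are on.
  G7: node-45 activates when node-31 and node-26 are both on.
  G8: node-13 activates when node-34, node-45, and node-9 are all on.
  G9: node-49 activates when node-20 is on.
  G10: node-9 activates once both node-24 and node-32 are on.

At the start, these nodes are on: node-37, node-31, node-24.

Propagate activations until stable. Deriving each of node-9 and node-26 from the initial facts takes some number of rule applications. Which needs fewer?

node-26: G3: node-24 and node-31 on → node-26 on. [1 rule application]
node-9: node-24 and node-31 are on, so node-26 activates (G3). G7: node-31 and node-26 on → node-45 on. node-26, node-45, and node-37 are on, so node-9 activates (G5). [3 rule applications]
node-26 needs fewer.

node-26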